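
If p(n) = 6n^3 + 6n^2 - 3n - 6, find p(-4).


Using direct substitution:
  6 * (-4)^3 = -384
  6 * (-4)^2 = 96
  -3 * (-4)^1 = 12
  constant: -6
Sum = -384 + 96 + 12 - 6 = -282


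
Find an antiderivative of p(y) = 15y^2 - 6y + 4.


Reverse power rule on each term:
  ∫ 15y^2 dy = 5y^3
  ∫ -6y dy = -3y^2
  ∫ 4 dy = 4y
F(y) = 5y^3 - 3y^2 + 4y + C


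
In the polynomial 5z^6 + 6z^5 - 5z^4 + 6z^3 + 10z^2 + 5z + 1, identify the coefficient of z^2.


Read off the coefficient of z^2: 10


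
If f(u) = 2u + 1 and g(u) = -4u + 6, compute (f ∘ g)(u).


Substitute g(u) into f:
f(g(u)) = 2*(-4u + 6) + 1
Expand and combine: -8u + 13


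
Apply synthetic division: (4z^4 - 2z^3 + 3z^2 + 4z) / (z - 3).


Synthetic division with c = 3. Coefficients: 4, -2, 3, 4, 0
Bring down 4.
  4 * 3 = 12; 12 - 2 = 10
  10 * 3 = 30; 30 + 3 = 33
  33 * 3 = 99; 99 + 4 = 103
  103 * 3 = 309; 309 + 0 = 309
Quotient: 4z^3 + 10z^2 + 33z + 103, Remainder: 309


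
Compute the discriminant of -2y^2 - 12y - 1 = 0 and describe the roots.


D = b^2 - 4ac = (-12)^2 - 4(-2)(-1) = 144 - 8 = 136
Since D > 0: two distinct irrational roots


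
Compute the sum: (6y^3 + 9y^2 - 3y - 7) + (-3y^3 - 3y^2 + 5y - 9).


Align terms by degree and add:
  6y^3 + 9y^2 - 3y - 7
  -3y^3 - 3y^2 + 5y - 9
= 3y^3 + 6y^2 + 2y - 16


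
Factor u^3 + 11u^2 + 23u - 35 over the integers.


Try integer roots (divisors of -35). u=1: p(1)=0.
Divide out (u - 1): quotient is u^2 + 12u + 35.
Factor the quadratic: (u + 5)(u + 7)
Result: (u - 1)(u + 5)(u + 7)


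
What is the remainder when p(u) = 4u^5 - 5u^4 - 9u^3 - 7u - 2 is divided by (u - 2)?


By the Remainder Theorem, the remainder equals p(2):
  4*(2)^5 = 128
  -5*(2)^4 = -80
  -9*(2)^3 = -72
  0*(2)^2 = 0
  -7*(2)^1 = -14
  constant: -2
Sum: 128 - 80 - 72 + 0 - 14 - 2 = -40


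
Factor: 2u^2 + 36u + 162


Roots satisfy r1 + r2 = -b/a = -18 and r1*r2 = c/a = 81.
So r1 = -9, r2 = -9.
2u^2 + 36u + 162 = 2(u - r1)(u - r2) = 2(u + 9)(u + 9)


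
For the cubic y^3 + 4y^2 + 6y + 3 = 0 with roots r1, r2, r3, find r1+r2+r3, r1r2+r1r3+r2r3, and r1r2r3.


Monic cubic y^3+by^2+cy+d=0: sum=-b, pairwise sum=c, product=-d.
b=4, c=6, d=3
r1+r2+r3 = -4
r1r2+r1r3+r2r3 = 6
r1r2r3 = -3


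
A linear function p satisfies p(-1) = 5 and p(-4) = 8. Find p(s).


p(s) = ms + b. Using p(-1)=5, p(-4)=8:
m = (5 - 8)/(-1 + 4) = -3/3 = -1
b = 5 - m*(-1) = 5 - 1 = 4
p(s) = -s + 4


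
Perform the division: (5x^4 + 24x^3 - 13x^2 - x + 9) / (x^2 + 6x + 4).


(5x^4 + 24x^3 - 13x^2 - x + 9) / (x^2 + 6x + 4)
Step 1: 5x^2 * (x^2 + 6x + 4) = 5x^4 + 30x^3 + 20x^2; subtract.
Step 2: -6x * (x^2 + 6x + 4) = -6x^3 - 36x^2 - 24x; subtract.
Step 3: 3 * (x^2 + 6x + 4) = 3x^2 + 18x + 12; subtract.
Quotient: 5x^2 - 6x + 3, Remainder: 5x - 3


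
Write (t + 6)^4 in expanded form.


Expand (t + 6)^4 by repeated multiplication:
  (t + 6)^2 = t^2 + 12t + 36
  (t + 6)^3 = t^3 + 18t^2 + 108t + 216
= t^4 + 24t^3 + 216t^2 + 864t + 1296


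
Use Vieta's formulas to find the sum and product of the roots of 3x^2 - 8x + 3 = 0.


For ax^2+bx+c=0: sum = -b/a, product = c/a.
a=3, b=-8, c=3
Sum = -(-8)/3 = 8/3
Product = (3)/3 = 1


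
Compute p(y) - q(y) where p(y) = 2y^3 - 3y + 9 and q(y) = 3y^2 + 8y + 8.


Distribute the minus sign:
  (2y^3 - 3y + 9)
- (3y^2 + 8y + 8)
Negate second polynomial: -3y^2 - 8y - 8
Add: 2y^3 - 3y^2 - 11y + 1


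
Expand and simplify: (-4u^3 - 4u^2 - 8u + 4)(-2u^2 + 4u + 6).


Distribute each term of the first polynomial:
  (-4u^3)(-2u^2 + 4u + 6) = 8u^5 - 16u^4 - 24u^3
  (-4u^2)(-2u^2 + 4u + 6) = 8u^4 - 16u^3 - 24u^2
  (-8u)(-2u^2 + 4u + 6) = 16u^3 - 32u^2 - 48u
  (4)(-2u^2 + 4u + 6) = -8u^2 + 16u + 24
Sum: 8u^5 - 8u^4 - 24u^3 - 64u^2 - 32u + 24


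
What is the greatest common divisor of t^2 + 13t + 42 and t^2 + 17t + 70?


Factor each:
  t^2 + 13t + 42 = (t + 7)(t + 6)
  t^2 + 17t + 70 = (t + 7)(t + 10)
Common monic factor: t + 7


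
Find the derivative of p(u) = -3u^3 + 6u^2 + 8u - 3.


Apply the power rule term by term:
  d/du(-3u^3) = -9u^2
  d/du(6u^2) = 12u
  d/du(8u) = 8
  d/du(-3) = 0
p'(u) = -9u^2 + 12u + 8


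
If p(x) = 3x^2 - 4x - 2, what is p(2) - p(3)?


p(2) = 2
p(3) = 13
p(2) - p(3) = 2 - 13 = -11


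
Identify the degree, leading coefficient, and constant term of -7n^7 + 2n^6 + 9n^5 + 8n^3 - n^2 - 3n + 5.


Highest power of n is 7, with coefficient -7. Constant term is 5.
Degree = 7, leading coefficient = -7, constant term = 5


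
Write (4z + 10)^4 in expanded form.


Expand (4z + 10)^4 by repeated multiplication:
  (4z + 10)^2 = 16z^2 + 80z + 100
  (4z + 10)^3 = 64z^3 + 480z^2 + 1200z + 1000
= 256z^4 + 2560z^3 + 9600z^2 + 16000z + 10000


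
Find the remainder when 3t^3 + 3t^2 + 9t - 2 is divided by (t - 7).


By the Remainder Theorem, the remainder equals p(7):
  3*(7)^3 = 1029
  3*(7)^2 = 147
  9*(7)^1 = 63
  constant: -2
Sum: 1029 + 147 + 63 - 2 = 1237


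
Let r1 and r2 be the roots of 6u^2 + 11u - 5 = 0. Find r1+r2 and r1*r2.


For au^2+bu+c=0: sum = -b/a, product = c/a.
a=6, b=11, c=-5
Sum = -(11)/6 = -11/6
Product = (-5)/6 = -5/6


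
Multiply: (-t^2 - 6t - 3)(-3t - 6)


Distribute each term of the first polynomial:
  (-t^2)(-3t - 6) = 3t^3 + 6t^2
  (-6t)(-3t - 6) = 18t^2 + 36t
  (-3)(-3t - 6) = 9t + 18
Sum: 3t^3 + 24t^2 + 45t + 18


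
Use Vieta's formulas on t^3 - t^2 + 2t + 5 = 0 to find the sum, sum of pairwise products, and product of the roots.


Monic cubic t^3+bt^2+ct+d=0: sum=-b, pairwise sum=c, product=-d.
b=-1, c=2, d=5
r1+r2+r3 = 1
r1r2+r1r3+r2r3 = 2
r1r2r3 = -5


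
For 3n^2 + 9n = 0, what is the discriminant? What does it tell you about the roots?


D = b^2 - 4ac = (9)^2 - 4(3)(0) = 81 = 81
Since D > 0: two distinct rational roots


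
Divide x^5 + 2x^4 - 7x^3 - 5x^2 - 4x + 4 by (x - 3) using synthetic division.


Synthetic division with c = 3. Coefficients: 1, 2, -7, -5, -4, 4
Bring down 1.
  1 * 3 = 3; 3 + 2 = 5
  5 * 3 = 15; 15 - 7 = 8
  8 * 3 = 24; 24 - 5 = 19
  19 * 3 = 57; 57 - 4 = 53
  53 * 3 = 159; 159 + 4 = 163
Quotient: x^4 + 5x^3 + 8x^2 + 19x + 53, Remainder: 163


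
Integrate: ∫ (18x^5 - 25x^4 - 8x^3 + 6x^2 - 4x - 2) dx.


Reverse power rule on each term:
  ∫ 18x^5 dx = 3x^6
  ∫ -25x^4 dx = -5x^5
  ∫ -8x^3 dx = -2x^4
  ∫ 6x^2 dx = 2x^3
  ∫ -4x dx = -2x^2
  ∫ -2 dx = -2x
F(x) = 3x^6 - 5x^5 - 2x^4 + 2x^3 - 2x^2 - 2x + C


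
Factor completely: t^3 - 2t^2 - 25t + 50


Try integer roots (divisors of 50). t=2: p(2)=0.
Divide out (t - 2): quotient is t^2 - 25.
Factor the quadratic: (t - 5)(t + 5)
Result: (t - 2)(t - 5)(t + 5)


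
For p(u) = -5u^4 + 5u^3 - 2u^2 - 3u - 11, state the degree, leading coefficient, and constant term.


Highest power of u is 4, with coefficient -5. Constant term is -11.
Degree = 4, leading coefficient = -5, constant term = -11


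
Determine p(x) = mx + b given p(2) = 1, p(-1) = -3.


p(x) = mx + b. Using p(2)=1, p(-1)=-3:
m = (1 + 3)/(2 + 1) = 4/3 = 4/3
b = 1 - m*(2) = 1 - 8/3 = -5/3
p(x) = (4/3)x - (5/3)


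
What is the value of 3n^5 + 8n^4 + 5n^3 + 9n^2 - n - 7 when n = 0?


Using direct substitution:
  3 * (0)^5 = 0
  8 * (0)^4 = 0
  5 * (0)^3 = 0
  9 * (0)^2 = 0
  -1 * (0)^1 = 0
  constant: -7
Sum = 0 + 0 + 0 + 0 + 0 - 7 = -7


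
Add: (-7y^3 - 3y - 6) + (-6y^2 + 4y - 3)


Align terms by degree and add:
  -7y^3 - 3y - 6
  -6y^2 + 4y - 3
= -7y^3 - 6y^2 + y - 9


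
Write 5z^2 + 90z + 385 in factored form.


Roots satisfy r1 + r2 = -b/a = -18 and r1*r2 = c/a = 77.
So r1 = -7, r2 = -11.
5z^2 + 90z + 385 = 5(z - r1)(z - r2) = 5(z + 7)(z + 11)


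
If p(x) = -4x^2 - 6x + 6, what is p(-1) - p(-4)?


p(-1) = 8
p(-4) = -34
p(-1) - p(-4) = 8 + 34 = 42


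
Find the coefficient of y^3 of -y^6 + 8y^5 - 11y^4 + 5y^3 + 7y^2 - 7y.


Read off the coefficient of y^3: 5


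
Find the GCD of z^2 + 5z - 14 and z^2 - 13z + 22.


Factor each:
  z^2 + 5z - 14 = (z - 2)(z + 7)
  z^2 - 13z + 22 = (z - 2)(z - 11)
Common monic factor: z - 2


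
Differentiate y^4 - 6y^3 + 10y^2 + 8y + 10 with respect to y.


Apply the power rule term by term:
  d/dy(y^4) = 4y^3
  d/dy(-6y^3) = -18y^2
  d/dy(10y^2) = 20y
  d/dy(8y) = 8
  d/dy(10) = 0
p'(y) = 4y^3 - 18y^2 + 20y + 8


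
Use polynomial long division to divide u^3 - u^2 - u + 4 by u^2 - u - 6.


(u^3 - u^2 - u + 4) / (u^2 - u - 6)
Step 1: u * (u^2 - u - 6) = u^3 - u^2 - 6u; subtract.
Step 2: 0 * (u^2 - u - 6) = 0; subtract.
Quotient: u, Remainder: 5u + 4


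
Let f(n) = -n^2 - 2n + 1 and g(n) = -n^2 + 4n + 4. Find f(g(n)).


Substitute g(n) into f:
f(g(n)) = -1*(-n^2 + 4n + 4)^2 + (-2)*(-n^2 + 4n + 4) + 1
(-n^2 + 4n + 4)^2 = n^4 - 8n^3 + 8n^2 + 32n + 16
Expand and combine: -n^4 + 8n^3 - 6n^2 - 40n - 23


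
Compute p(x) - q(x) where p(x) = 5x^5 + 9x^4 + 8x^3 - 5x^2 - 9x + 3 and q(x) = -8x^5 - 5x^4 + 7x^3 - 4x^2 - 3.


Distribute the minus sign:
  (5x^5 + 9x^4 + 8x^3 - 5x^2 - 9x + 3)
- (-8x^5 - 5x^4 + 7x^3 - 4x^2 - 3)
Negate second polynomial: 8x^5 + 5x^4 - 7x^3 + 4x^2 + 3
Add: 13x^5 + 14x^4 + x^3 - x^2 - 9x + 6


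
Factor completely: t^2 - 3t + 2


Roots satisfy r1 + r2 = -b/a = 3 and r1*r2 = c/a = 2.
So r1 = 1, r2 = 2.
t^2 - 3t + 2 = (t - r1)(t - r2) = (t - 1)(t - 2)


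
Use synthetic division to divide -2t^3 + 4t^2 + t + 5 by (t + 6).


Synthetic division with c = -6. Coefficients: -2, 4, 1, 5
Bring down -2.
  -2 * -6 = 12; 12 + 4 = 16
  16 * -6 = -96; -96 + 1 = -95
  -95 * -6 = 570; 570 + 5 = 575
Quotient: -2t^2 + 16t - 95, Remainder: 575


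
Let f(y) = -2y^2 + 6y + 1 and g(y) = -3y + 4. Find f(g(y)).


Substitute g(y) into f:
f(g(y)) = -2*(-3y + 4)^2 + 6*(-3y + 4) + 1
(-3y + 4)^2 = 9y^2 - 24y + 16
Expand and combine: -18y^2 + 30y - 7


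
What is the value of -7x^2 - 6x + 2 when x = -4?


Using direct substitution:
  -7 * (-4)^2 = -112
  -6 * (-4)^1 = 24
  constant: 2
Sum = -112 + 24 + 2 = -86


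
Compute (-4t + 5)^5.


Expand (-4t + 5)^5 by repeated multiplication:
  (-4t + 5)^2 = 16t^2 - 40t + 25
  (-4t + 5)^3 = -64t^3 + 240t^2 - 300t + 125
  (-4t + 5)^4 = 256t^4 - 1280t^3 + 2400t^2 - 2000t + 625
= -1024t^5 + 6400t^4 - 16000t^3 + 20000t^2 - 12500t + 3125


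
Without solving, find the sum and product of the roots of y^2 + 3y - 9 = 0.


For ay^2+by+c=0: sum = -b/a, product = c/a.
a=1, b=3, c=-9
Sum = -(3)/1 = -3
Product = (-9)/1 = -9


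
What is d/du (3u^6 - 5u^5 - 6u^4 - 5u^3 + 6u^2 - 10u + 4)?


Apply the power rule term by term:
  d/du(3u^6) = 18u^5
  d/du(-5u^5) = -25u^4
  d/du(-6u^4) = -24u^3
  d/du(-5u^3) = -15u^2
  d/du(6u^2) = 12u
  d/du(-10u) = -10
  d/du(4) = 0
p'(u) = 18u^5 - 25u^4 - 24u^3 - 15u^2 + 12u - 10


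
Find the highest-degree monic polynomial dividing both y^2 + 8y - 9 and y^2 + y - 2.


Factor each:
  y^2 + 8y - 9 = (y - 1)(y + 9)
  y^2 + y - 2 = (y - 1)(y + 2)
Common monic factor: y - 1


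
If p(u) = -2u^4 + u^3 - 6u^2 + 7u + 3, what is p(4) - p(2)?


p(4) = -513
p(2) = -31
p(4) - p(2) = -513 + 31 = -482


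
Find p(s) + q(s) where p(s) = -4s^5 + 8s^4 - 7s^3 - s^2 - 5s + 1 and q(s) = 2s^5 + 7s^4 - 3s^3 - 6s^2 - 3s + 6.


Align terms by degree and add:
  -4s^5 + 8s^4 - 7s^3 - s^2 - 5s + 1
+ 2s^5 + 7s^4 - 3s^3 - 6s^2 - 3s + 6
= -2s^5 + 15s^4 - 10s^3 - 7s^2 - 8s + 7


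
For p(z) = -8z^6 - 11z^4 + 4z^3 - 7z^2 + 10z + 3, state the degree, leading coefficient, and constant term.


Highest power of z is 6, with coefficient -8. Constant term is 3.
Degree = 6, leading coefficient = -8, constant term = 3


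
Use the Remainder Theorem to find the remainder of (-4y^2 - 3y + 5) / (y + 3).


By the Remainder Theorem, the remainder equals p(-3):
  -4*(-3)^2 = -36
  -3*(-3)^1 = 9
  constant: 5
Sum: -36 + 9 + 5 = -22


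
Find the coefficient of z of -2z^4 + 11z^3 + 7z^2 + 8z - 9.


Read off the coefficient of z: 8


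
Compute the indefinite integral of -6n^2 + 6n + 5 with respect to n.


Reverse power rule on each term:
  ∫ -6n^2 dn = -2n^3
  ∫ 6n dn = 3n^2
  ∫ 5 dn = 5n
F(n) = -2n^3 + 3n^2 + 5n + C


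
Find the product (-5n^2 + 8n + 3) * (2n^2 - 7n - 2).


Distribute each term of the first polynomial:
  (-5n^2)(2n^2 - 7n - 2) = -10n^4 + 35n^3 + 10n^2
  (8n)(2n^2 - 7n - 2) = 16n^3 - 56n^2 - 16n
  (3)(2n^2 - 7n - 2) = 6n^2 - 21n - 6
Sum: -10n^4 + 51n^3 - 40n^2 - 37n - 6


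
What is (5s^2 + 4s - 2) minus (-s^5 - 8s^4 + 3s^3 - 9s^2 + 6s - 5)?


Distribute the minus sign:
  (5s^2 + 4s - 2)
- (-s^5 - 8s^4 + 3s^3 - 9s^2 + 6s - 5)
Negate second polynomial: s^5 + 8s^4 - 3s^3 + 9s^2 - 6s + 5
Add: s^5 + 8s^4 - 3s^3 + 14s^2 - 2s + 3


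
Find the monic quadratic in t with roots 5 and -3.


p(t) = (t - 5)(t + 3)
Expand: t^2 - 2t - 15


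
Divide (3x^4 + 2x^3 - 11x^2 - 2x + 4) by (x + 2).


(3x^4 + 2x^3 - 11x^2 - 2x + 4) / (x + 2)
Step 1: 3x^3 * (x + 2) = 3x^4 + 6x^3; subtract.
Step 2: -4x^2 * (x + 2) = -4x^3 - 8x^2; subtract.
Step 3: -3x * (x + 2) = -3x^2 - 6x; subtract.
Step 4: 4 * (x + 2) = 4x + 8; subtract.
Quotient: 3x^3 - 4x^2 - 3x + 4, Remainder: -4


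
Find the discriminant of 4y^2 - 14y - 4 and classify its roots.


D = b^2 - 4ac = (-14)^2 - 4(4)(-4) = 196 + 64 = 260
Since D > 0: two distinct irrational roots


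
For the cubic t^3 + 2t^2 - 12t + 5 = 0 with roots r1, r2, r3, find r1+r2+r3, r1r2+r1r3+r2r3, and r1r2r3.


Monic cubic t^3+bt^2+ct+d=0: sum=-b, pairwise sum=c, product=-d.
b=2, c=-12, d=5
r1+r2+r3 = -2
r1r2+r1r3+r2r3 = -12
r1r2r3 = -5


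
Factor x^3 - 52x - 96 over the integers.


Try integer roots (divisors of -96). x=8: p(8)=0.
Divide out (x - 8): quotient is x^2 + 8x + 12.
Factor the quadratic: (x + 2)(x + 6)
Result: (x - 8)(x + 2)(x + 6)


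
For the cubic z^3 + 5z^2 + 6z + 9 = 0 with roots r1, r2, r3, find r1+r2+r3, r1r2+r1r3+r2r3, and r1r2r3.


Monic cubic z^3+bz^2+cz+d=0: sum=-b, pairwise sum=c, product=-d.
b=5, c=6, d=9
r1+r2+r3 = -5
r1r2+r1r3+r2r3 = 6
r1r2r3 = -9


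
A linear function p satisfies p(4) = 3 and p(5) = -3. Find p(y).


p(y) = my + b. Using p(4)=3, p(5)=-3:
m = (3 + 3)/(4 - 5) = 6/-1 = -6
b = 3 - m*(4) = 3 + 24 = 27
p(y) = -6y + 27


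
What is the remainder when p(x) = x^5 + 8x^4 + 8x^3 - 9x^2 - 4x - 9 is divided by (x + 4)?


By the Remainder Theorem, the remainder equals p(-4):
  1*(-4)^5 = -1024
  8*(-4)^4 = 2048
  8*(-4)^3 = -512
  -9*(-4)^2 = -144
  -4*(-4)^1 = 16
  constant: -9
Sum: -1024 + 2048 - 512 - 144 + 16 - 9 = 375


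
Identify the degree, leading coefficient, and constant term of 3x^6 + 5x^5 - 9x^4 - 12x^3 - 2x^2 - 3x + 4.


Highest power of x is 6, with coefficient 3. Constant term is 4.
Degree = 6, leading coefficient = 3, constant term = 4


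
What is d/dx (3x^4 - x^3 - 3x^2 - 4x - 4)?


Apply the power rule term by term:
  d/dx(3x^4) = 12x^3
  d/dx(-x^3) = -3x^2
  d/dx(-3x^2) = -6x
  d/dx(-4x) = -4
  d/dx(-4) = 0
p'(x) = 12x^3 - 3x^2 - 6x - 4


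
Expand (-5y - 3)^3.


Expand (-5y - 3)^3 by repeated multiplication:
  (-5y - 3)^2 = 25y^2 + 30y + 9
= -125y^3 - 225y^2 - 135y - 27


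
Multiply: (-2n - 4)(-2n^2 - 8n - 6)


Distribute each term of the first polynomial:
  (-2n)(-2n^2 - 8n - 6) = 4n^3 + 16n^2 + 12n
  (-4)(-2n^2 - 8n - 6) = 8n^2 + 32n + 24
Sum: 4n^3 + 24n^2 + 44n + 24


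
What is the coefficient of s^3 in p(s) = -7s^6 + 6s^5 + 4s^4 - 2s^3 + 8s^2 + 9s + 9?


Read off the coefficient of s^3: -2


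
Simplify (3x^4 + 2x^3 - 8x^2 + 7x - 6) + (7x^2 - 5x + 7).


Align terms by degree and add:
  3x^4 + 2x^3 - 8x^2 + 7x - 6
+ 7x^2 - 5x + 7
= 3x^4 + 2x^3 - x^2 + 2x + 1


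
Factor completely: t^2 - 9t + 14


Roots satisfy r1 + r2 = -b/a = 9 and r1*r2 = c/a = 14.
So r1 = 2, r2 = 7.
t^2 - 9t + 14 = (t - r1)(t - r2) = (t - 2)(t - 7)


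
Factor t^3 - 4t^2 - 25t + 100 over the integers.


Try integer roots (divisors of 100). t=4: p(4)=0.
Divide out (t - 4): quotient is t^2 - 25.
Factor the quadratic: (t + 5)(t - 5)
Result: (t - 4)(t + 5)(t - 5)


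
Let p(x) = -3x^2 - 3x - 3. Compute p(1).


Using direct substitution:
  -3 * (1)^2 = -3
  -3 * (1)^1 = -3
  constant: -3
Sum = -3 - 3 - 3 = -9


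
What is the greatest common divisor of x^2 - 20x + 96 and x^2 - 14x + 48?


Factor each:
  x^2 - 20x + 96 = (x - 8)(x - 12)
  x^2 - 14x + 48 = (x - 8)(x - 6)
Common monic factor: x - 8


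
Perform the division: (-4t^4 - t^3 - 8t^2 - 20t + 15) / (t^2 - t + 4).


(-4t^4 - t^3 - 8t^2 - 20t + 15) / (t^2 - t + 4)
Step 1: -4t^2 * (t^2 - t + 4) = -4t^4 + 4t^3 - 16t^2; subtract.
Step 2: -5t * (t^2 - t + 4) = -5t^3 + 5t^2 - 20t; subtract.
Step 3: 3 * (t^2 - t + 4) = 3t^2 - 3t + 12; subtract.
Quotient: -4t^2 - 5t + 3, Remainder: 3t + 3


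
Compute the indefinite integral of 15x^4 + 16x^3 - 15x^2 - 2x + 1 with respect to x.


Reverse power rule on each term:
  ∫ 15x^4 dx = 3x^5
  ∫ 16x^3 dx = 4x^4
  ∫ -15x^2 dx = -5x^3
  ∫ -2x dx = -x^2
  ∫ 1 dx = x
F(x) = 3x^5 + 4x^4 - 5x^3 - x^2 + x + C


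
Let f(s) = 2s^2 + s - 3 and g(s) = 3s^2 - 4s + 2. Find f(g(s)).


Substitute g(s) into f:
f(g(s)) = 2*(3s^2 - 4s + 2)^2 + 1*(3s^2 - 4s + 2) + (-3)
(3s^2 - 4s + 2)^2 = 9s^4 - 24s^3 + 28s^2 - 16s + 4
Expand and combine: 18s^4 - 48s^3 + 59s^2 - 36s + 7


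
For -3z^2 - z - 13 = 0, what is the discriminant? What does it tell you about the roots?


D = b^2 - 4ac = (-1)^2 - 4(-3)(-13) = 1 - 156 = -155
Since D < 0: two complex conjugate roots (no real roots)


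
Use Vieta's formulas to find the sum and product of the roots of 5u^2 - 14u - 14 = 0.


For au^2+bu+c=0: sum = -b/a, product = c/a.
a=5, b=-14, c=-14
Sum = -(-14)/5 = 14/5
Product = (-14)/5 = -14/5


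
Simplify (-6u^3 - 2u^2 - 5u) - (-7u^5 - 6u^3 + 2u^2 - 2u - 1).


Distribute the minus sign:
  (-6u^3 - 2u^2 - 5u)
- (-7u^5 - 6u^3 + 2u^2 - 2u - 1)
Negate second polynomial: 7u^5 + 6u^3 - 2u^2 + 2u + 1
Add: 7u^5 - 4u^2 - 3u + 1


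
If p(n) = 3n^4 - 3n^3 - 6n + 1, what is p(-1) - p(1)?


p(-1) = 13
p(1) = -5
p(-1) - p(1) = 13 + 5 = 18


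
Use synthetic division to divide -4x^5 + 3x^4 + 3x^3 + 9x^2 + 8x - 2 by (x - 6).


Synthetic division with c = 6. Coefficients: -4, 3, 3, 9, 8, -2
Bring down -4.
  -4 * 6 = -24; -24 + 3 = -21
  -21 * 6 = -126; -126 + 3 = -123
  -123 * 6 = -738; -738 + 9 = -729
  -729 * 6 = -4374; -4374 + 8 = -4366
  -4366 * 6 = -26196; -26196 - 2 = -26198
Quotient: -4x^4 - 21x^3 - 123x^2 - 729x - 4366, Remainder: -26198


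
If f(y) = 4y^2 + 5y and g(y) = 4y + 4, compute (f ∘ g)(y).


Substitute g(y) into f:
f(g(y)) = 4*(4y + 4)^2 + 5*(4y + 4)
(4y + 4)^2 = 16y^2 + 32y + 16
Expand and combine: 64y^2 + 148y + 84


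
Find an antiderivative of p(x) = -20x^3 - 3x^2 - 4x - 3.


Reverse power rule on each term:
  ∫ -20x^3 dx = -5x^4
  ∫ -3x^2 dx = -x^3
  ∫ -4x dx = -2x^2
  ∫ -3 dx = -3x
F(x) = -5x^4 - x^3 - 2x^2 - 3x + C


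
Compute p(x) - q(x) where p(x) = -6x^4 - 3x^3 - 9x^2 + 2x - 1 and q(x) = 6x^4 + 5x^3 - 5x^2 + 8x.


Distribute the minus sign:
  (-6x^4 - 3x^3 - 9x^2 + 2x - 1)
- (6x^4 + 5x^3 - 5x^2 + 8x)
Negate second polynomial: -6x^4 - 5x^3 + 5x^2 - 8x
Add: -12x^4 - 8x^3 - 4x^2 - 6x - 1


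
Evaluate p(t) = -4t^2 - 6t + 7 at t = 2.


Using direct substitution:
  -4 * (2)^2 = -16
  -6 * (2)^1 = -12
  constant: 7
Sum = -16 - 12 + 7 = -21


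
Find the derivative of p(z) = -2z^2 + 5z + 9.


Apply the power rule term by term:
  d/dz(-2z^2) = -4z
  d/dz(5z) = 5
  d/dz(9) = 0
p'(z) = -4z + 5


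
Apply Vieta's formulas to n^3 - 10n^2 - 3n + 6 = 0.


Monic cubic n^3+bn^2+cn+d=0: sum=-b, pairwise sum=c, product=-d.
b=-10, c=-3, d=6
r1+r2+r3 = 10
r1r2+r1r3+r2r3 = -3
r1r2r3 = -6


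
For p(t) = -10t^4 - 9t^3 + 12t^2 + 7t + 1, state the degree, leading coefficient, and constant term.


Highest power of t is 4, with coefficient -10. Constant term is 1.
Degree = 4, leading coefficient = -10, constant term = 1


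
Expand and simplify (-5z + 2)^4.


Expand (-5z + 2)^4 by repeated multiplication:
  (-5z + 2)^2 = 25z^2 - 20z + 4
  (-5z + 2)^3 = -125z^3 + 150z^2 - 60z + 8
= 625z^4 - 1000z^3 + 600z^2 - 160z + 16


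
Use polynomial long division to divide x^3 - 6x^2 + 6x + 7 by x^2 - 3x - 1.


(x^3 - 6x^2 + 6x + 7) / (x^2 - 3x - 1)
Step 1: x * (x^2 - 3x - 1) = x^3 - 3x^2 - x; subtract.
Step 2: -3 * (x^2 - 3x - 1) = -3x^2 + 9x + 3; subtract.
Quotient: x - 3, Remainder: -2x + 4


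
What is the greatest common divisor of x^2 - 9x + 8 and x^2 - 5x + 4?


Factor each:
  x^2 - 9x + 8 = (x - 1)(x - 8)
  x^2 - 5x + 4 = (x - 1)(x - 4)
Common monic factor: x - 1


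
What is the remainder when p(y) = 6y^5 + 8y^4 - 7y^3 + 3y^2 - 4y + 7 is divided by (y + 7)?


By the Remainder Theorem, the remainder equals p(-7):
  6*(-7)^5 = -100842
  8*(-7)^4 = 19208
  -7*(-7)^3 = 2401
  3*(-7)^2 = 147
  -4*(-7)^1 = 28
  constant: 7
Sum: -100842 + 19208 + 2401 + 147 + 28 + 7 = -79051


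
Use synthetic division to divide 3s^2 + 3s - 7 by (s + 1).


Synthetic division with c = -1. Coefficients: 3, 3, -7
Bring down 3.
  3 * -1 = -3; -3 + 3 = 0
  0 * -1 = 0; 0 - 7 = -7
Quotient: 3s, Remainder: -7


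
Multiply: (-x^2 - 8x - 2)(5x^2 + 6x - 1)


Distribute each term of the first polynomial:
  (-x^2)(5x^2 + 6x - 1) = -5x^4 - 6x^3 + x^2
  (-8x)(5x^2 + 6x - 1) = -40x^3 - 48x^2 + 8x
  (-2)(5x^2 + 6x - 1) = -10x^2 - 12x + 2
Sum: -5x^4 - 46x^3 - 57x^2 - 4x + 2


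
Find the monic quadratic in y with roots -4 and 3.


p(y) = (y + 4)(y - 3)
Expand: y^2 + y - 12


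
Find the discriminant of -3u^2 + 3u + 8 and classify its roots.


D = b^2 - 4ac = (3)^2 - 4(-3)(8) = 9 + 96 = 105
Since D > 0: two distinct irrational roots


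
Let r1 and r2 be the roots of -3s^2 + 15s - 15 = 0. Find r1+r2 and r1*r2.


For as^2+bs+c=0: sum = -b/a, product = c/a.
a=-3, b=15, c=-15
Sum = -(15)/-3 = 5
Product = (-15)/-3 = 5


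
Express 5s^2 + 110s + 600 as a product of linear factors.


Roots satisfy r1 + r2 = -b/a = -22 and r1*r2 = c/a = 120.
So r1 = -12, r2 = -10.
5s^2 + 110s + 600 = 5(s - r1)(s - r2) = 5(s + 12)(s + 10)


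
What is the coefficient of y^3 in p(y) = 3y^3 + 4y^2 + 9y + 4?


Read off the coefficient of y^3: 3


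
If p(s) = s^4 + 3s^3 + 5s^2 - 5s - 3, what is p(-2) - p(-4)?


p(-2) = 19
p(-4) = 161
p(-2) - p(-4) = 19 - 161 = -142


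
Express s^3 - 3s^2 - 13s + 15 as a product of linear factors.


Try integer roots (divisors of 15). s=1: p(1)=0.
Divide out (s - 1): quotient is s^2 - 2s - 15.
Factor the quadratic: (s - 5)(s + 3)
Result: (s - 1)(s - 5)(s + 3)


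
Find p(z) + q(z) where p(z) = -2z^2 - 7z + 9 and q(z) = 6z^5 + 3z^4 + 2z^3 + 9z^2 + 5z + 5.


Align terms by degree and add:
  -2z^2 - 7z + 9
+ 6z^5 + 3z^4 + 2z^3 + 9z^2 + 5z + 5
= 6z^5 + 3z^4 + 2z^3 + 7z^2 - 2z + 14


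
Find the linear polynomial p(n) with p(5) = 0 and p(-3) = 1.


p(n) = mn + b. Using p(5)=0, p(-3)=1:
m = (0 - 1)/(5 + 3) = -1/8 = -1/8
b = 0 - m*(5) = 0 + 5/8 = 5/8
p(n) = -(1/8)n + (5/8)


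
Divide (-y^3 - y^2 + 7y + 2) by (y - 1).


(-y^3 - y^2 + 7y + 2) / (y - 1)
Step 1: -y^2 * (y - 1) = -y^3 + y^2; subtract.
Step 2: -2y * (y - 1) = -2y^2 + 2y; subtract.
Step 3: 5 * (y - 1) = 5y - 5; subtract.
Quotient: -y^2 - 2y + 5, Remainder: 7


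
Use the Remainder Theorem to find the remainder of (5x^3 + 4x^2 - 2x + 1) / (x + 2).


By the Remainder Theorem, the remainder equals p(-2):
  5*(-2)^3 = -40
  4*(-2)^2 = 16
  -2*(-2)^1 = 4
  constant: 1
Sum: -40 + 16 + 4 + 1 = -19


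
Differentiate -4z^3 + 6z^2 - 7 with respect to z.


Apply the power rule term by term:
  d/dz(-4z^3) = -12z^2
  d/dz(6z^2) = 12z
  d/dz(-7) = 0
p'(z) = -12z^2 + 12z


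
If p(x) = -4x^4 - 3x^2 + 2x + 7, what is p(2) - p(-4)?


p(2) = -65
p(-4) = -1073
p(2) - p(-4) = -65 + 1073 = 1008


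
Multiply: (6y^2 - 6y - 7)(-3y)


Distribute each term of the first polynomial:
  (6y^2)(-3y) = -18y^3
  (-6y)(-3y) = 18y^2
  (-7)(-3y) = 21y
Sum: -18y^3 + 18y^2 + 21y


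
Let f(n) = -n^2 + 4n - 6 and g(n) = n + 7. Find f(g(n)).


Substitute g(n) into f:
f(g(n)) = -1*(n + 7)^2 + 4*(n + 7) + (-6)
(n + 7)^2 = n^2 + 14n + 49
Expand and combine: -n^2 - 10n - 27


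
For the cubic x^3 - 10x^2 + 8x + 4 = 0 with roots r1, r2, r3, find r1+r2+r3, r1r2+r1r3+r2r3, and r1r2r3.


Monic cubic x^3+bx^2+cx+d=0: sum=-b, pairwise sum=c, product=-d.
b=-10, c=8, d=4
r1+r2+r3 = 10
r1r2+r1r3+r2r3 = 8
r1r2r3 = -4


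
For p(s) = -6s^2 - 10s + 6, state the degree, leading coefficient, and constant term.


Highest power of s is 2, with coefficient -6. Constant term is 6.
Degree = 2, leading coefficient = -6, constant term = 6


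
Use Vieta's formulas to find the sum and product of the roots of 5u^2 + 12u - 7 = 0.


For au^2+bu+c=0: sum = -b/a, product = c/a.
a=5, b=12, c=-7
Sum = -(12)/5 = -12/5
Product = (-7)/5 = -7/5


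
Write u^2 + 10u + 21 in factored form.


Roots satisfy r1 + r2 = -b/a = -10 and r1*r2 = c/a = 21.
So r1 = -7, r2 = -3.
u^2 + 10u + 21 = (u - r1)(u - r2) = (u + 7)(u + 3)


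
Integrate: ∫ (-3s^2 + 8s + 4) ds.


Reverse power rule on each term:
  ∫ -3s^2 ds = -s^3
  ∫ 8s ds = 4s^2
  ∫ 4 ds = 4s
F(s) = -s^3 + 4s^2 + 4s + C


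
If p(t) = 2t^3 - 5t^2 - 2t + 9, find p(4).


Using direct substitution:
  2 * (4)^3 = 128
  -5 * (4)^2 = -80
  -2 * (4)^1 = -8
  constant: 9
Sum = 128 - 80 - 8 + 9 = 49


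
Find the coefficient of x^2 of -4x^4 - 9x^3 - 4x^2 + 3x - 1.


Read off the coefficient of x^2: -4


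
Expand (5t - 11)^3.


Expand (5t - 11)^3 by repeated multiplication:
  (5t - 11)^2 = 25t^2 - 110t + 121
= 125t^3 - 825t^2 + 1815t - 1331


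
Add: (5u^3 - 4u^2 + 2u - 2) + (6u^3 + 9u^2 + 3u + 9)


Align terms by degree and add:
  5u^3 - 4u^2 + 2u - 2
+ 6u^3 + 9u^2 + 3u + 9
= 11u^3 + 5u^2 + 5u + 7


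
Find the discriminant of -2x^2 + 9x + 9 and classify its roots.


D = b^2 - 4ac = (9)^2 - 4(-2)(9) = 81 + 72 = 153
Since D > 0: two distinct irrational roots


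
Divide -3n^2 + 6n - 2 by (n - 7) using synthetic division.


Synthetic division with c = 7. Coefficients: -3, 6, -2
Bring down -3.
  -3 * 7 = -21; -21 + 6 = -15
  -15 * 7 = -105; -105 - 2 = -107
Quotient: -3n - 15, Remainder: -107


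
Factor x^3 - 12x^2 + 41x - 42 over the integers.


Try integer roots (divisors of -42). x=3: p(3)=0.
Divide out (x - 3): quotient is x^2 - 9x + 14.
Factor the quadratic: (x - 7)(x - 2)
Result: (x - 3)(x - 7)(x - 2)


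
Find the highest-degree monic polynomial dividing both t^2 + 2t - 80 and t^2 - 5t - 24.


Factor each:
  t^2 + 2t - 80 = (t - 8)(t + 10)
  t^2 - 5t - 24 = (t - 8)(t + 3)
Common monic factor: t - 8


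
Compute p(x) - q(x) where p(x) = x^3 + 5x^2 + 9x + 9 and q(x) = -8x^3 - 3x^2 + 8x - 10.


Distribute the minus sign:
  (x^3 + 5x^2 + 9x + 9)
- (-8x^3 - 3x^2 + 8x - 10)
Negate second polynomial: 8x^3 + 3x^2 - 8x + 10
Add: 9x^3 + 8x^2 + x + 19


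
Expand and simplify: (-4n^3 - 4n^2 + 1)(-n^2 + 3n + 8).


Distribute each term of the first polynomial:
  (-4n^3)(-n^2 + 3n + 8) = 4n^5 - 12n^4 - 32n^3
  (-4n^2)(-n^2 + 3n + 8) = 4n^4 - 12n^3 - 32n^2
  (1)(-n^2 + 3n + 8) = -n^2 + 3n + 8
Sum: 4n^5 - 8n^4 - 44n^3 - 33n^2 + 3n + 8


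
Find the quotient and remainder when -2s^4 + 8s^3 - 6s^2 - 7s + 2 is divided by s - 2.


(-2s^4 + 8s^3 - 6s^2 - 7s + 2) / (s - 2)
Step 1: -2s^3 * (s - 2) = -2s^4 + 4s^3; subtract.
Step 2: 4s^2 * (s - 2) = 4s^3 - 8s^2; subtract.
Step 3: 2s * (s - 2) = 2s^2 - 4s; subtract.
Step 4: -3 * (s - 2) = -3s + 6; subtract.
Quotient: -2s^3 + 4s^2 + 2s - 3, Remainder: -4


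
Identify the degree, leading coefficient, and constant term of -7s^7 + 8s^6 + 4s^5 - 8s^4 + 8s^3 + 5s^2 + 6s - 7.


Highest power of s is 7, with coefficient -7. Constant term is -7.
Degree = 7, leading coefficient = -7, constant term = -7


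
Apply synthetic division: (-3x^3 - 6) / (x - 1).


Synthetic division with c = 1. Coefficients: -3, 0, 0, -6
Bring down -3.
  -3 * 1 = -3; -3 + 0 = -3
  -3 * 1 = -3; -3 + 0 = -3
  -3 * 1 = -3; -3 - 6 = -9
Quotient: -3x^2 - 3x - 3, Remainder: -9


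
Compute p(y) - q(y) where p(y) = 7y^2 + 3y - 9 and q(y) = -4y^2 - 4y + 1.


Distribute the minus sign:
  (7y^2 + 3y - 9)
- (-4y^2 - 4y + 1)
Negate second polynomial: 4y^2 + 4y - 1
Add: 11y^2 + 7y - 10


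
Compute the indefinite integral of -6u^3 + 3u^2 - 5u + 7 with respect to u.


Reverse power rule on each term:
  ∫ -6u^3 du = -(3/2)u^4
  ∫ 3u^2 du = u^3
  ∫ -5u du = -(5/2)u^2
  ∫ 7 du = 7u
F(u) = -(3/2)u^4 + u^3 - (5/2)u^2 + 7u + C


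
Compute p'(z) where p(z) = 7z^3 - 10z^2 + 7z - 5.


Apply the power rule term by term:
  d/dz(7z^3) = 21z^2
  d/dz(-10z^2) = -20z
  d/dz(7z) = 7
  d/dz(-5) = 0
p'(z) = 21z^2 - 20z + 7


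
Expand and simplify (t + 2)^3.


Expand (t + 2)^3 by repeated multiplication:
  (t + 2)^2 = t^2 + 4t + 4
= t^3 + 6t^2 + 12t + 8


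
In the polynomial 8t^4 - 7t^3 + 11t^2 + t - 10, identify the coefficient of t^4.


Read off the coefficient of t^4: 8


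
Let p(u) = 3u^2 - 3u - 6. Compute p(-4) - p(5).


p(-4) = 54
p(5) = 54
p(-4) - p(5) = 54 - 54 = 0


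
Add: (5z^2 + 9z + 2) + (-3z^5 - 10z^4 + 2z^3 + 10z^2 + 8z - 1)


Align terms by degree and add:
  5z^2 + 9z + 2
  -3z^5 - 10z^4 + 2z^3 + 10z^2 + 8z - 1
= -3z^5 - 10z^4 + 2z^3 + 15z^2 + 17z + 1


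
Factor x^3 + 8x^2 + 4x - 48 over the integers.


Try integer roots (divisors of -48). x=2: p(2)=0.
Divide out (x - 2): quotient is x^2 + 10x + 24.
Factor the quadratic: (x + 4)(x + 6)
Result: (x - 2)(x + 4)(x + 6)


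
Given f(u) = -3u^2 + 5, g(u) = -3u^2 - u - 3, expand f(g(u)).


Substitute g(u) into f:
f(g(u)) = -3*(-3u^2 - u - 3)^2 + 5
(-3u^2 - u - 3)^2 = 9u^4 + 6u^3 + 19u^2 + 6u + 9
Expand and combine: -27u^4 - 18u^3 - 57u^2 - 18u - 22


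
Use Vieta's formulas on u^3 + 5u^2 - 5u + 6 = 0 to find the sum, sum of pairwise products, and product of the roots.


Monic cubic u^3+bu^2+cu+d=0: sum=-b, pairwise sum=c, product=-d.
b=5, c=-5, d=6
r1+r2+r3 = -5
r1r2+r1r3+r2r3 = -5
r1r2r3 = -6


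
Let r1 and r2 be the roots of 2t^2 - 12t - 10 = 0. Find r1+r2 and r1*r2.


For at^2+bt+c=0: sum = -b/a, product = c/a.
a=2, b=-12, c=-10
Sum = -(-12)/2 = 6
Product = (-10)/2 = -5


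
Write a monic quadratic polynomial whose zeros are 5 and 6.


p(u) = (u - 5)(u - 6)
Expand: u^2 - 11u + 30


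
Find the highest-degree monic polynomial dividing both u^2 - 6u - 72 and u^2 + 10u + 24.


Factor each:
  u^2 - 6u - 72 = (u + 6)(u - 12)
  u^2 + 10u + 24 = (u + 6)(u + 4)
Common monic factor: u + 6


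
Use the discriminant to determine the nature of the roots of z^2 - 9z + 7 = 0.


D = b^2 - 4ac = (-9)^2 - 4(1)(7) = 81 - 28 = 53
Since D > 0: two distinct irrational roots


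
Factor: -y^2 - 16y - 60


Roots satisfy r1 + r2 = -b/a = -16 and r1*r2 = c/a = 60.
So r1 = -10, r2 = -6.
-y^2 - 16y - 60 = -(y - r1)(y - r2) = -(y + 10)(y + 6)


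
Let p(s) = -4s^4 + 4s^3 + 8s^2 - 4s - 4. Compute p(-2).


Using direct substitution:
  -4 * (-2)^4 = -64
  4 * (-2)^3 = -32
  8 * (-2)^2 = 32
  -4 * (-2)^1 = 8
  constant: -4
Sum = -64 - 32 + 32 + 8 - 4 = -60


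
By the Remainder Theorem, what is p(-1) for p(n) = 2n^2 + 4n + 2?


By the Remainder Theorem, the remainder equals p(-1):
  2*(-1)^2 = 2
  4*(-1)^1 = -4
  constant: 2
Sum: 2 - 4 + 2 = 0


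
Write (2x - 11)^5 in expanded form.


Expand (2x - 11)^5 by repeated multiplication:
  (2x - 11)^2 = 4x^2 - 44x + 121
  (2x - 11)^3 = 8x^3 - 132x^2 + 726x - 1331
  (2x - 11)^4 = 16x^4 - 352x^3 + 2904x^2 - 10648x + 14641
= 32x^5 - 880x^4 + 9680x^3 - 53240x^2 + 146410x - 161051


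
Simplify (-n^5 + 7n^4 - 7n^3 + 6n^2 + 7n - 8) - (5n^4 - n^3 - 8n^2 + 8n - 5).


Distribute the minus sign:
  (-n^5 + 7n^4 - 7n^3 + 6n^2 + 7n - 8)
- (5n^4 - n^3 - 8n^2 + 8n - 5)
Negate second polynomial: -5n^4 + n^3 + 8n^2 - 8n + 5
Add: -n^5 + 2n^4 - 6n^3 + 14n^2 - n - 3


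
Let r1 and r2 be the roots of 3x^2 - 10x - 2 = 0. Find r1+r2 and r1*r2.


For ax^2+bx+c=0: sum = -b/a, product = c/a.
a=3, b=-10, c=-2
Sum = -(-10)/3 = 10/3
Product = (-2)/3 = -2/3


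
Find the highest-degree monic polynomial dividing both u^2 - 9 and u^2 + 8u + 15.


Factor each:
  u^2 - 9 = (u + 3)(u - 3)
  u^2 + 8u + 15 = (u + 3)(u + 5)
Common monic factor: u + 3


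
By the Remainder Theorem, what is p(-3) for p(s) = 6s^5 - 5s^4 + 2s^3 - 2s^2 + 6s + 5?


By the Remainder Theorem, the remainder equals p(-3):
  6*(-3)^5 = -1458
  -5*(-3)^4 = -405
  2*(-3)^3 = -54
  -2*(-3)^2 = -18
  6*(-3)^1 = -18
  constant: 5
Sum: -1458 - 405 - 54 - 18 - 18 + 5 = -1948


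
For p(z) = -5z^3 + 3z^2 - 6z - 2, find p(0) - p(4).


p(0) = -2
p(4) = -298
p(0) - p(4) = -2 + 298 = 296


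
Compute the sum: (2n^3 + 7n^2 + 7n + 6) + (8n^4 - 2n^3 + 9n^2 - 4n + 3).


Align terms by degree and add:
  2n^3 + 7n^2 + 7n + 6
+ 8n^4 - 2n^3 + 9n^2 - 4n + 3
= 8n^4 + 16n^2 + 3n + 9


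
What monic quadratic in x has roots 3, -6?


p(x) = (x - 3)(x + 6)
Expand: x^2 + 3x - 18


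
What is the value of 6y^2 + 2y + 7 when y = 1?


Using direct substitution:
  6 * (1)^2 = 6
  2 * (1)^1 = 2
  constant: 7
Sum = 6 + 2 + 7 = 15


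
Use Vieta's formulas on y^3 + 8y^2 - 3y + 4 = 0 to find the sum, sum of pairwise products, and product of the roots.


Monic cubic y^3+by^2+cy+d=0: sum=-b, pairwise sum=c, product=-d.
b=8, c=-3, d=4
r1+r2+r3 = -8
r1r2+r1r3+r2r3 = -3
r1r2r3 = -4


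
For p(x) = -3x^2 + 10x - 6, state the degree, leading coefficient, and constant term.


Highest power of x is 2, with coefficient -3. Constant term is -6.
Degree = 2, leading coefficient = -3, constant term = -6


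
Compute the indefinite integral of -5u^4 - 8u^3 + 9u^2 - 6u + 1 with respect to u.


Reverse power rule on each term:
  ∫ -5u^4 du = -u^5
  ∫ -8u^3 du = -2u^4
  ∫ 9u^2 du = 3u^3
  ∫ -6u du = -3u^2
  ∫ 1 du = u
F(u) = -u^5 - 2u^4 + 3u^3 - 3u^2 + u + C


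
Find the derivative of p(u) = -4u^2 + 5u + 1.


Apply the power rule term by term:
  d/du(-4u^2) = -8u
  d/du(5u) = 5
  d/du(1) = 0
p'(u) = -8u + 5


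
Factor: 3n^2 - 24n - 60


Roots satisfy r1 + r2 = -b/a = 8 and r1*r2 = c/a = -20.
So r1 = -2, r2 = 10.
3n^2 - 24n - 60 = 3(n - r1)(n - r2) = 3(n + 2)(n - 10)


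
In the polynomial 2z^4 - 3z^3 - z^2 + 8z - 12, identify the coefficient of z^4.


Read off the coefficient of z^4: 2


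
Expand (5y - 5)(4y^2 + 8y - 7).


Distribute each term of the first polynomial:
  (5y)(4y^2 + 8y - 7) = 20y^3 + 40y^2 - 35y
  (-5)(4y^2 + 8y - 7) = -20y^2 - 40y + 35
Sum: 20y^3 + 20y^2 - 75y + 35


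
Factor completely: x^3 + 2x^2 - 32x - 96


Try integer roots (divisors of -96). x=-4: p(-4)=0.
Divide out (x + 4): quotient is x^2 - 2x - 24.
Factor the quadratic: (x - 6)(x + 4)
Result: (x + 4)(x - 6)(x + 4)


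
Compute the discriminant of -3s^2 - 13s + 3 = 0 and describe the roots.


D = b^2 - 4ac = (-13)^2 - 4(-3)(3) = 169 + 36 = 205
Since D > 0: two distinct irrational roots


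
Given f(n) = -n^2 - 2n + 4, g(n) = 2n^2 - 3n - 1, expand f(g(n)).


Substitute g(n) into f:
f(g(n)) = -1*(2n^2 - 3n - 1)^2 + (-2)*(2n^2 - 3n - 1) + 4
(2n^2 - 3n - 1)^2 = 4n^4 - 12n^3 + 5n^2 + 6n + 1
Expand and combine: -4n^4 + 12n^3 - 9n^2 + 5


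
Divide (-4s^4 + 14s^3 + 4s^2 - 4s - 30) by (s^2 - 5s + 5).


(-4s^4 + 14s^3 + 4s^2 - 4s - 30) / (s^2 - 5s + 5)
Step 1: -4s^2 * (s^2 - 5s + 5) = -4s^4 + 20s^3 - 20s^2; subtract.
Step 2: -6s * (s^2 - 5s + 5) = -6s^3 + 30s^2 - 30s; subtract.
Step 3: -6 * (s^2 - 5s + 5) = -6s^2 + 30s - 30; subtract.
Quotient: -4s^2 - 6s - 6, Remainder: -4s


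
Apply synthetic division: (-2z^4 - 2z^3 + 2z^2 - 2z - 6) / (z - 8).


Synthetic division with c = 8. Coefficients: -2, -2, 2, -2, -6
Bring down -2.
  -2 * 8 = -16; -16 - 2 = -18
  -18 * 8 = -144; -144 + 2 = -142
  -142 * 8 = -1136; -1136 - 2 = -1138
  -1138 * 8 = -9104; -9104 - 6 = -9110
Quotient: -2z^3 - 18z^2 - 142z - 1138, Remainder: -9110


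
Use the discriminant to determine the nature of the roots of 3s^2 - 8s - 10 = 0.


D = b^2 - 4ac = (-8)^2 - 4(3)(-10) = 64 + 120 = 184
Since D > 0: two distinct irrational roots


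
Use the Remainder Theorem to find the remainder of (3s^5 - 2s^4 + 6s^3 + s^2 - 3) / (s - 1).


By the Remainder Theorem, the remainder equals p(1):
  3*(1)^5 = 3
  -2*(1)^4 = -2
  6*(1)^3 = 6
  1*(1)^2 = 1
  0*(1)^1 = 0
  constant: -3
Sum: 3 - 2 + 6 + 1 + 0 - 3 = 5


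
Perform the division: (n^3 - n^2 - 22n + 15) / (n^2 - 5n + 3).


(n^3 - n^2 - 22n + 15) / (n^2 - 5n + 3)
Step 1: n * (n^2 - 5n + 3) = n^3 - 5n^2 + 3n; subtract.
Step 2: 4 * (n^2 - 5n + 3) = 4n^2 - 20n + 12; subtract.
Quotient: n + 4, Remainder: -5n + 3


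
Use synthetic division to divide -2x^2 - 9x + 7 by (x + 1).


Synthetic division with c = -1. Coefficients: -2, -9, 7
Bring down -2.
  -2 * -1 = 2; 2 - 9 = -7
  -7 * -1 = 7; 7 + 7 = 14
Quotient: -2x - 7, Remainder: 14


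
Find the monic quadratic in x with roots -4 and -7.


p(x) = (x + 4)(x + 7)
Expand: x^2 + 11x + 28


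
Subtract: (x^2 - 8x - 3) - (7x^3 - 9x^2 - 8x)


Distribute the minus sign:
  (x^2 - 8x - 3)
- (7x^3 - 9x^2 - 8x)
Negate second polynomial: -7x^3 + 9x^2 + 8x
Add: -7x^3 + 10x^2 - 3


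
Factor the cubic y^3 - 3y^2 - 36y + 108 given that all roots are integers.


Try integer roots (divisors of 108). y=-6: p(-6)=0.
Divide out (y + 6): quotient is y^2 - 9y + 18.
Factor the quadratic: (y - 3)(y - 6)
Result: (y + 6)(y - 3)(y - 6)


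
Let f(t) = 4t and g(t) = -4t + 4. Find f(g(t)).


Substitute g(t) into f:
f(g(t)) = 4*(-4t + 4)
Expand and combine: -16t + 16


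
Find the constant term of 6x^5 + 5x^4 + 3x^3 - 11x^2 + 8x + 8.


Read off the constant term: 8


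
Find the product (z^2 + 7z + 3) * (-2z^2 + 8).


Distribute each term of the first polynomial:
  (z^2)(-2z^2 + 8) = -2z^4 + 8z^2
  (7z)(-2z^2 + 8) = -14z^3 + 56z
  (3)(-2z^2 + 8) = -6z^2 + 24
Sum: -2z^4 - 14z^3 + 2z^2 + 56z + 24


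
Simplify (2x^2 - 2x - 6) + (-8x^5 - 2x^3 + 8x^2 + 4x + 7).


Align terms by degree and add:
  2x^2 - 2x - 6
  -8x^5 - 2x^3 + 8x^2 + 4x + 7
= -8x^5 - 2x^3 + 10x^2 + 2x + 1


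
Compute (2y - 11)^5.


Expand (2y - 11)^5 by repeated multiplication:
  (2y - 11)^2 = 4y^2 - 44y + 121
  (2y - 11)^3 = 8y^3 - 132y^2 + 726y - 1331
  (2y - 11)^4 = 16y^4 - 352y^3 + 2904y^2 - 10648y + 14641
= 32y^5 - 880y^4 + 9680y^3 - 53240y^2 + 146410y - 161051


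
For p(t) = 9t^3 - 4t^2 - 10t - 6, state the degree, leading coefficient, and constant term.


Highest power of t is 3, with coefficient 9. Constant term is -6.
Degree = 3, leading coefficient = 9, constant term = -6


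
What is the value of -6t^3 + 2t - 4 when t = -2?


Using direct substitution:
  -6 * (-2)^3 = 48
  0 * (-2)^2 = 0
  2 * (-2)^1 = -4
  constant: -4
Sum = 48 + 0 - 4 - 4 = 40


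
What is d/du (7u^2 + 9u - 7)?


Apply the power rule term by term:
  d/du(7u^2) = 14u
  d/du(9u) = 9
  d/du(-7) = 0
p'(u) = 14u + 9


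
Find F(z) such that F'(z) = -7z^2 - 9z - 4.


Reverse power rule on each term:
  ∫ -7z^2 dz = -(7/3)z^3
  ∫ -9z dz = -(9/2)z^2
  ∫ -4 dz = -4z
F(z) = -(7/3)z^3 - (9/2)z^2 - 4z + C


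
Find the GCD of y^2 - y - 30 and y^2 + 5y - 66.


Factor each:
  y^2 - y - 30 = (y - 6)(y + 5)
  y^2 + 5y - 66 = (y - 6)(y + 11)
Common monic factor: y - 6


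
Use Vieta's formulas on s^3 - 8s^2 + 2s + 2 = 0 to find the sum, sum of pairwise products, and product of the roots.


Monic cubic s^3+bs^2+cs+d=0: sum=-b, pairwise sum=c, product=-d.
b=-8, c=2, d=2
r1+r2+r3 = 8
r1r2+r1r3+r2r3 = 2
r1r2r3 = -2


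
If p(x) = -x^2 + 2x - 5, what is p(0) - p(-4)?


p(0) = -5
p(-4) = -29
p(0) - p(-4) = -5 + 29 = 24


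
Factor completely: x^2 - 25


Roots satisfy r1 + r2 = -b/a = 0 and r1*r2 = c/a = -25.
So r1 = -5, r2 = 5.
x^2 - 25 = (x - r1)(x - r2) = (x + 5)(x - 5)
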